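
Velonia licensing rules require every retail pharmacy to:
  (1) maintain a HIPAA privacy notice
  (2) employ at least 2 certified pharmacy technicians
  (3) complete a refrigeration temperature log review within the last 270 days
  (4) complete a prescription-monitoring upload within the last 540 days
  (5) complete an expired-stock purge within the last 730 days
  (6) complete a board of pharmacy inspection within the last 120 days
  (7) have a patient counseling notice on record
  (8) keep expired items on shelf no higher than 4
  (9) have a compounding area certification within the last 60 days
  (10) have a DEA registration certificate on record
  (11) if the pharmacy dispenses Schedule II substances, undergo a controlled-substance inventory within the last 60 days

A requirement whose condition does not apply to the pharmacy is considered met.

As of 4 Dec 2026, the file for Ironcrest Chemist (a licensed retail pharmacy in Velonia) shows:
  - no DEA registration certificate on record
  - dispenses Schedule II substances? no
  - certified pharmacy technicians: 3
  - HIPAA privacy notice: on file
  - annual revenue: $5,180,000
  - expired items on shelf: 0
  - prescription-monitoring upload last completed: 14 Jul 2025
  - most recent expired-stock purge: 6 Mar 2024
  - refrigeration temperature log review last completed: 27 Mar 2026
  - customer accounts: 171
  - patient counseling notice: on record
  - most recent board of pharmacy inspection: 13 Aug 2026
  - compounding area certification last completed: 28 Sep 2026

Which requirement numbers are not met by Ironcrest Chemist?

5, 9, 10

1. HIPAA privacy notice present → met
2. certified pharmacy technicians 3 ≥ 2 → met
3. refrigeration temperature log review 252 days ago vs limit 270 → met
4. prescription-monitoring upload 508 days ago vs limit 540 → met
5. expired-stock purge 1003 days ago vs limit 730 → not met
6. board of pharmacy inspection 113 days ago vs limit 120 → met
7. patient counseling notice present → met
8. expired items on shelf 0 ≤ 4 → met
9. compounding area certification 67 days ago vs limit 60 → not met
10. DEA registration certificate absent → not met
11. condition 'dispenses Schedule II substances' does not hold → requirement n/a → met
Not met: 5, 9, 10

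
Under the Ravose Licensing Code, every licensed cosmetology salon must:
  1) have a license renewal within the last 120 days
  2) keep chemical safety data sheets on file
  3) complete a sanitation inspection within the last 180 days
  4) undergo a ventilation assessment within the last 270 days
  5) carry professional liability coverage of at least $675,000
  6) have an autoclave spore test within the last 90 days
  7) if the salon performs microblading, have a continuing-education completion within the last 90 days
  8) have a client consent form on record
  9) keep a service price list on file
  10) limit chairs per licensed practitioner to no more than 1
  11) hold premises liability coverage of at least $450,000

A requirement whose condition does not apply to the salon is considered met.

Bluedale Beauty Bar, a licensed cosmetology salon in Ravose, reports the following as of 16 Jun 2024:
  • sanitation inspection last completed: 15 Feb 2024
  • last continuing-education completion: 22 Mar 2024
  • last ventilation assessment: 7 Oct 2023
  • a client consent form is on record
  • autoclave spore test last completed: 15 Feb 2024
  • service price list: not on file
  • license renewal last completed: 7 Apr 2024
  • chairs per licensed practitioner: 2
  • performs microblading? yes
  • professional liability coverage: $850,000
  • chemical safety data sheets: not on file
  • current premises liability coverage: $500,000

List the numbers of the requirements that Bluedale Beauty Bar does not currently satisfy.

2, 6, 9, 10

1. license renewal 70 days ago vs limit 120 → met
2. chemical safety data sheets absent → not met
3. sanitation inspection 122 days ago vs limit 180 → met
4. ventilation assessment 253 days ago vs limit 270 → met
5. professional liability coverage $850,000 ≥ $675,000 → met
6. autoclave spore test 122 days ago vs limit 90 → not met
7. condition 'performs microblading' holds; continuing-education completion 86 days ago vs limit 90 → met
8. client consent form present → met
9. service price list absent → not met
10. chairs per licensed practitioner 2 > 1 → not met
11. premises liability coverage $500,000 ≥ $450,000 → met
Not met: 2, 6, 9, 10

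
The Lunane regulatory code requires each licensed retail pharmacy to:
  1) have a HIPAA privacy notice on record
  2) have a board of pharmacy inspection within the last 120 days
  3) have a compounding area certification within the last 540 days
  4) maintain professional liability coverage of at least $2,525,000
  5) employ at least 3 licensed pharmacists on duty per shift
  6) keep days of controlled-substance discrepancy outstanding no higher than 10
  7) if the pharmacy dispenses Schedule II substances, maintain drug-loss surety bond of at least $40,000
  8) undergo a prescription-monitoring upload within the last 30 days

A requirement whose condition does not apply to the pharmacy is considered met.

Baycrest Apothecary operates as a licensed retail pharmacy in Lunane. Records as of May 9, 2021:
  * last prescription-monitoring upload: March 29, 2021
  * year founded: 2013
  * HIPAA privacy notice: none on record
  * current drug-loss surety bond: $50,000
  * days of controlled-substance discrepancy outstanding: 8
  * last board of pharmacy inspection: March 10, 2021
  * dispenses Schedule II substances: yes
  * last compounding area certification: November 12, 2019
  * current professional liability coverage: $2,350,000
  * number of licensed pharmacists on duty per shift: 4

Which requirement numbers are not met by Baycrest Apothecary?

1, 3, 4, 8

1. HIPAA privacy notice absent → not met
2. board of pharmacy inspection 60 days ago vs limit 120 → met
3. compounding area certification 544 days ago vs limit 540 → not met
4. professional liability coverage $2,350,000 < $2,525,000 → not met
5. licensed pharmacists on duty per shift 4 ≥ 3 → met
6. days of controlled-substance discrepancy outstanding 8 ≤ 10 → met
7. condition 'dispenses Schedule II substances' holds; drug-loss surety bond $50,000 ≥ $40,000 → met
8. prescription-monitoring upload 41 days ago vs limit 30 → not met
Not met: 1, 3, 4, 8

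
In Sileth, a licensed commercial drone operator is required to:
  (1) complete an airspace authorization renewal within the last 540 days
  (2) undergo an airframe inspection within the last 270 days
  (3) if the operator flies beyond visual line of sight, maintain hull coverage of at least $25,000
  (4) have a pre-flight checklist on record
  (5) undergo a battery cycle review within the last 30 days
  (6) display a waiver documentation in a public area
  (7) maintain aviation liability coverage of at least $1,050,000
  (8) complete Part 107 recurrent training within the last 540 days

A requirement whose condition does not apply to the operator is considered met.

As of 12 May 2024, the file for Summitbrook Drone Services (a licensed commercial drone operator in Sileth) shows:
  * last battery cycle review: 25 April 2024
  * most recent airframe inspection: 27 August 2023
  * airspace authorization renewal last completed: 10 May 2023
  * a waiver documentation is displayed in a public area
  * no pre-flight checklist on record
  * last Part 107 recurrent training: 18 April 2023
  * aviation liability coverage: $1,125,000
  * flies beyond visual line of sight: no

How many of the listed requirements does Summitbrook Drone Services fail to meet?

1. airspace authorization renewal 368 days ago vs limit 540 → met
2. airframe inspection 259 days ago vs limit 270 → met
3. condition 'flies beyond visual line of sight' does not hold → requirement n/a → met
4. pre-flight checklist absent → not met
5. battery cycle review 17 days ago vs limit 30 → met
6. waiver documentation present → met
7. aviation liability coverage $1,125,000 ≥ $1,050,000 → met
8. Part 107 recurrent training 390 days ago vs limit 540 → met
Not met: 1 of 8

1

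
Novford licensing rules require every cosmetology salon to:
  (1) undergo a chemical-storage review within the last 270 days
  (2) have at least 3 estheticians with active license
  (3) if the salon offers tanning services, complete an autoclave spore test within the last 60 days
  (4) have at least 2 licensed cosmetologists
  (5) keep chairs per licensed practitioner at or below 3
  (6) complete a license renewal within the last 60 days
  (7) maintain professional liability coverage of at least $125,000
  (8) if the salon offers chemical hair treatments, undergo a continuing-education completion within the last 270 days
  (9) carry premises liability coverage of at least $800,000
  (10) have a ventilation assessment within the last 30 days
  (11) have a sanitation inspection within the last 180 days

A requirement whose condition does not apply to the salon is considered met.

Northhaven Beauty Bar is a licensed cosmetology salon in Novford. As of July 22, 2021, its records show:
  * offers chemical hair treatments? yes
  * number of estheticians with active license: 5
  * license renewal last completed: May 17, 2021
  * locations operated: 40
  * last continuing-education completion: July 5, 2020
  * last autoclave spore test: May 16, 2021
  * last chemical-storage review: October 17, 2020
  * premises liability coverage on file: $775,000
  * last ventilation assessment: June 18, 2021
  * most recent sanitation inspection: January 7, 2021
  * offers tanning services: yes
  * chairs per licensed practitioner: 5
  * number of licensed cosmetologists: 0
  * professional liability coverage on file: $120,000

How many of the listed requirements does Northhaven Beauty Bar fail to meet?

1. chemical-storage review 278 days ago vs limit 270 → not met
2. estheticians with active license 5 ≥ 3 → met
3. condition 'offers tanning services' holds; autoclave spore test 67 days ago vs limit 60 → not met
4. licensed cosmetologists 0 < 2 → not met
5. chairs per licensed practitioner 5 > 3 → not met
6. license renewal 66 days ago vs limit 60 → not met
7. professional liability coverage $120,000 < $125,000 → not met
8. condition 'offers chemical hair treatments' holds; continuing-education completion 382 days ago vs limit 270 → not met
9. premises liability coverage $775,000 < $800,000 → not met
10. ventilation assessment 34 days ago vs limit 30 → not met
11. sanitation inspection 196 days ago vs limit 180 → not met
Not met: 10 of 11

10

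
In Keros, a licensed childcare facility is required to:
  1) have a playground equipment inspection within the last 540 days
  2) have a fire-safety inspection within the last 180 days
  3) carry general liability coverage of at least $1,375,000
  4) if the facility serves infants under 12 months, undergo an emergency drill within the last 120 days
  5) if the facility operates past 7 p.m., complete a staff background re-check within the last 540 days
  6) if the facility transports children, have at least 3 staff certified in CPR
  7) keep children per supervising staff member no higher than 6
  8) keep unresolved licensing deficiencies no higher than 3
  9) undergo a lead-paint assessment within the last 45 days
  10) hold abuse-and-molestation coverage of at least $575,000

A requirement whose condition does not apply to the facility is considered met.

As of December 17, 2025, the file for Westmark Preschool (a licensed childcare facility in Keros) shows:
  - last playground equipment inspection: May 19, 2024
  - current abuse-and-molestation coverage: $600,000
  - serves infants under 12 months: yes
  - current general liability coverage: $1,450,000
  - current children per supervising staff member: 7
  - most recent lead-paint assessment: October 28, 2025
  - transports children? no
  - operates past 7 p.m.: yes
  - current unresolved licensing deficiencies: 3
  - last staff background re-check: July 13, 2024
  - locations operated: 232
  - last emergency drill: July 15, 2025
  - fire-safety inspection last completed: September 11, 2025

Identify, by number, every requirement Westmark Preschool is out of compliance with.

1, 4, 7, 9

1. playground equipment inspection 577 days ago vs limit 540 → not met
2. fire-safety inspection 97 days ago vs limit 180 → met
3. general liability coverage $1,450,000 ≥ $1,375,000 → met
4. condition 'serves infants under 12 months' holds; emergency drill 155 days ago vs limit 120 → not met
5. condition 'operates past 7 p.m.' holds; staff background re-check 522 days ago vs limit 540 → met
6. condition 'transports children' does not hold → requirement n/a → met
7. children per supervising staff member 7 > 6 → not met
8. unresolved licensing deficiencies 3 ≤ 3 → met
9. lead-paint assessment 50 days ago vs limit 45 → not met
10. abuse-and-molestation coverage $600,000 ≥ $575,000 → met
Not met: 1, 4, 7, 9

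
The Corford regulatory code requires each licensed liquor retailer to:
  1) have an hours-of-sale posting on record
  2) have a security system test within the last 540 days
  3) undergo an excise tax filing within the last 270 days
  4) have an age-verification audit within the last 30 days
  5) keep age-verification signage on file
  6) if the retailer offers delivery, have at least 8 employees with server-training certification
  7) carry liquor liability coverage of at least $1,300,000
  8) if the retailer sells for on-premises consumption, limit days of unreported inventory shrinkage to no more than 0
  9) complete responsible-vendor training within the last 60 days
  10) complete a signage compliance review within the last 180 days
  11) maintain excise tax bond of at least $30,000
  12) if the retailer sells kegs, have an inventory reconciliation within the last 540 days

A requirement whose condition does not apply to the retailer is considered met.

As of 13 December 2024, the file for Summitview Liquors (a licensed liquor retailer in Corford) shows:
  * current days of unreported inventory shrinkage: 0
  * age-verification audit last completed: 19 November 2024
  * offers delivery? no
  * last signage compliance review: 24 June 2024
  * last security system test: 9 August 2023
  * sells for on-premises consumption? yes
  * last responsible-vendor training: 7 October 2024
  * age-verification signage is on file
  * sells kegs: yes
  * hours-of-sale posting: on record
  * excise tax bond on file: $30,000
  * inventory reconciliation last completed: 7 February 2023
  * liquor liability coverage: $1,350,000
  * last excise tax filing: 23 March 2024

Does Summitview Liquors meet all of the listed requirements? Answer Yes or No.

No

1. hours-of-sale posting present → met
2. security system test 492 days ago vs limit 540 → met
3. excise tax filing 265 days ago vs limit 270 → met
4. age-verification audit 24 days ago vs limit 30 → met
5. age-verification signage present → met
6. condition 'offers delivery' does not hold → requirement n/a → met
7. liquor liability coverage $1,350,000 ≥ $1,300,000 → met
8. condition 'sells for on-premises consumption' holds; days of unreported inventory shrinkage 0 ≤ 0 → met
9. responsible-vendor training 67 days ago vs limit 60 → not met
10. signage compliance review 172 days ago vs limit 180 → met
11. excise tax bond $30,000 ≥ $30,000 → met
12. condition 'sells kegs' holds; inventory reconciliation 675 days ago vs limit 540 → not met
Not met: 9, 12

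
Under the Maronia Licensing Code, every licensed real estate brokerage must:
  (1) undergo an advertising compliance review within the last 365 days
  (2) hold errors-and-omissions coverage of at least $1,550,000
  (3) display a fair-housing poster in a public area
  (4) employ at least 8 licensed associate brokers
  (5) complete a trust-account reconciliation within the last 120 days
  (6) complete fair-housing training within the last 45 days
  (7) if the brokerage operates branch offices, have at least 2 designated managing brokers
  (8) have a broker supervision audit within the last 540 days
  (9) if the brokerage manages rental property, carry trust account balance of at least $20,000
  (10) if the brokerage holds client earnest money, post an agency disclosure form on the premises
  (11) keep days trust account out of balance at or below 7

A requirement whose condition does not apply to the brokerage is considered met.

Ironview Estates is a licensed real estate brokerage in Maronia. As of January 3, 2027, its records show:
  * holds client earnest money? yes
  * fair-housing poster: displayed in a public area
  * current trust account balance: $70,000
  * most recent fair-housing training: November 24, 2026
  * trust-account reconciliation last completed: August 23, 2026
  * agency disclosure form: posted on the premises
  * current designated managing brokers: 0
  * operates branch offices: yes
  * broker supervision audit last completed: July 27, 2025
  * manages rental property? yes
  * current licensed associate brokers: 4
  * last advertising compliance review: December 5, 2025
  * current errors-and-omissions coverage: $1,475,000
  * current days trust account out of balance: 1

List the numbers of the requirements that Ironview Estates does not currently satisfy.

1, 2, 4, 5, 7

1. advertising compliance review 394 days ago vs limit 365 → not met
2. errors-and-omissions coverage $1,475,000 < $1,550,000 → not met
3. fair-housing poster present → met
4. licensed associate brokers 4 < 8 → not met
5. trust-account reconciliation 133 days ago vs limit 120 → not met
6. fair-housing training 40 days ago vs limit 45 → met
7. condition 'operates branch offices' holds; designated managing brokers 0 < 2 → not met
8. broker supervision audit 525 days ago vs limit 540 → met
9. condition 'manages rental property' holds; trust account balance $70,000 ≥ $20,000 → met
10. condition 'holds client earnest money' holds; agency disclosure form present → met
11. days trust account out of balance 1 ≤ 7 → met
Not met: 1, 2, 4, 5, 7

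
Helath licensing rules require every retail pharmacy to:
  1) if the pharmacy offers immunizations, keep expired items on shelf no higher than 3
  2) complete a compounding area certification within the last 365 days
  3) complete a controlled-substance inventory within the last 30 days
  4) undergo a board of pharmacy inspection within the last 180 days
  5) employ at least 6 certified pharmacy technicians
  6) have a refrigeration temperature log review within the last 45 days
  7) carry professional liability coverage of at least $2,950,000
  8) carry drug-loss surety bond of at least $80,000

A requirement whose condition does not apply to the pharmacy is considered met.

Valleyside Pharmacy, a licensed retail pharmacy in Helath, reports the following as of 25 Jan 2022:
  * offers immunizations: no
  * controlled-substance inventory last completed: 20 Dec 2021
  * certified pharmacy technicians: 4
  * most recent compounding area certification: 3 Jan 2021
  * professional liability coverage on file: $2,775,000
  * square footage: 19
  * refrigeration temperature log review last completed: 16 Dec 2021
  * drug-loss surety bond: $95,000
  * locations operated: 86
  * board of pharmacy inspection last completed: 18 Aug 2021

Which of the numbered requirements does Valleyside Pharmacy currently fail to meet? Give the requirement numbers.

1. condition 'offers immunizations' does not hold → requirement n/a → met
2. compounding area certification 387 days ago vs limit 365 → not met
3. controlled-substance inventory 36 days ago vs limit 30 → not met
4. board of pharmacy inspection 160 days ago vs limit 180 → met
5. certified pharmacy technicians 4 < 6 → not met
6. refrigeration temperature log review 40 days ago vs limit 45 → met
7. professional liability coverage $2,775,000 < $2,950,000 → not met
8. drug-loss surety bond $95,000 ≥ $80,000 → met
Not met: 2, 3, 5, 7

2, 3, 5, 7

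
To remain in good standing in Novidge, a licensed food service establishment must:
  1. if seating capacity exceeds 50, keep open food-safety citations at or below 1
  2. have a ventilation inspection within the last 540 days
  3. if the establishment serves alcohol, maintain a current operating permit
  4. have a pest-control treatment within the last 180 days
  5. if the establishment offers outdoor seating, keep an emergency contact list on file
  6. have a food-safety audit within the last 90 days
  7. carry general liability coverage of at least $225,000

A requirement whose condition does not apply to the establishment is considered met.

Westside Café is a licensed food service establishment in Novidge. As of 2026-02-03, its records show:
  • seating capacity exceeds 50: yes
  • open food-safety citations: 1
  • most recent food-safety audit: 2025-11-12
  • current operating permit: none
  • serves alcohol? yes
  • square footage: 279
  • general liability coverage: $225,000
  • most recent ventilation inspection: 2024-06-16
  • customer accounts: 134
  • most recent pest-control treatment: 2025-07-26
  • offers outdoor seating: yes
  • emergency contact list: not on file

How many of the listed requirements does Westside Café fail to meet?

4

1. condition 'seating capacity exceeds 50' holds; open food-safety citations 1 ≤ 1 → met
2. ventilation inspection 597 days ago vs limit 540 → not met
3. condition 'serves alcohol' holds; current operating permit absent → not met
4. pest-control treatment 192 days ago vs limit 180 → not met
5. condition 'offers outdoor seating' holds; emergency contact list absent → not met
6. food-safety audit 83 days ago vs limit 90 → met
7. general liability coverage $225,000 ≥ $225,000 → met
Not met: 4 of 7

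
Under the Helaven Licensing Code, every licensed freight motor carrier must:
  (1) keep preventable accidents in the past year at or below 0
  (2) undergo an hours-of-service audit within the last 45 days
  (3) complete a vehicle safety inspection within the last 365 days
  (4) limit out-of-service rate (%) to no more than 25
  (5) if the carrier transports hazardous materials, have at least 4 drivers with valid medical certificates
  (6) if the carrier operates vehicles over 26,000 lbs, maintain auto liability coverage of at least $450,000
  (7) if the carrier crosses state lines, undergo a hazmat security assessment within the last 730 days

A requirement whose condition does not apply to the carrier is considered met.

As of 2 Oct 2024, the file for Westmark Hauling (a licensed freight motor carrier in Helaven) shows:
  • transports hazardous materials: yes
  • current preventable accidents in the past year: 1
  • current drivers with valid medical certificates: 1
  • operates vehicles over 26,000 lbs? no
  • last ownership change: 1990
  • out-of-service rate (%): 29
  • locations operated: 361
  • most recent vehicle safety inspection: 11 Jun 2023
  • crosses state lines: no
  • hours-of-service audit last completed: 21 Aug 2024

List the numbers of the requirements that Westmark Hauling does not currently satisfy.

1. preventable accidents in the past year 1 > 0 → not met
2. hours-of-service audit 42 days ago vs limit 45 → met
3. vehicle safety inspection 479 days ago vs limit 365 → not met
4. out-of-service rate (%) 29 > 25 → not met
5. condition 'transports hazardous materials' holds; drivers with valid medical certificates 1 < 4 → not met
6. condition 'operates vehicles over 26,000 lbs' does not hold → requirement n/a → met
7. condition 'crosses state lines' does not hold → requirement n/a → met
Not met: 1, 3, 4, 5

1, 3, 4, 5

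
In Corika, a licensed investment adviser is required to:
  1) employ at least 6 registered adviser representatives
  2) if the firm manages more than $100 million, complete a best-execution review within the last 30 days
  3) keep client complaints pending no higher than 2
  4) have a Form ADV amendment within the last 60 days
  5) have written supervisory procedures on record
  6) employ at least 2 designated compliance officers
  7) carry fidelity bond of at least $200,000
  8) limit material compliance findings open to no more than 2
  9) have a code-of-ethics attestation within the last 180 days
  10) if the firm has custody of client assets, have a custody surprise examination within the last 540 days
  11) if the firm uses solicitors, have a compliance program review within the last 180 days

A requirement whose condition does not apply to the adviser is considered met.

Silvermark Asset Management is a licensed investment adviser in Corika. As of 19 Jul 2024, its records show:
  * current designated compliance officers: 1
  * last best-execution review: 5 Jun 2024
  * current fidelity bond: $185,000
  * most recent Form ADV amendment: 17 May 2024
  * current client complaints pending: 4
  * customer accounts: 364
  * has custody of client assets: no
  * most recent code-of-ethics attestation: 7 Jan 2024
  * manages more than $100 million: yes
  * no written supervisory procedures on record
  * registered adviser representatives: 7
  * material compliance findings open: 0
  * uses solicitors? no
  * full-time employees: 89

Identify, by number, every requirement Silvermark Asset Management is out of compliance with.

2, 3, 4, 5, 6, 7, 9

1. registered adviser representatives 7 ≥ 6 → met
2. condition 'manages more than $100 million' holds; best-execution review 44 days ago vs limit 30 → not met
3. client complaints pending 4 > 2 → not met
4. Form ADV amendment 63 days ago vs limit 60 → not met
5. written supervisory procedures absent → not met
6. designated compliance officers 1 < 2 → not met
7. fidelity bond $185,000 < $200,000 → not met
8. material compliance findings open 0 ≤ 2 → met
9. code-of-ethics attestation 194 days ago vs limit 180 → not met
10. condition 'has custody of client assets' does not hold → requirement n/a → met
11. condition 'uses solicitors' does not hold → requirement n/a → met
Not met: 2, 3, 4, 5, 6, 7, 9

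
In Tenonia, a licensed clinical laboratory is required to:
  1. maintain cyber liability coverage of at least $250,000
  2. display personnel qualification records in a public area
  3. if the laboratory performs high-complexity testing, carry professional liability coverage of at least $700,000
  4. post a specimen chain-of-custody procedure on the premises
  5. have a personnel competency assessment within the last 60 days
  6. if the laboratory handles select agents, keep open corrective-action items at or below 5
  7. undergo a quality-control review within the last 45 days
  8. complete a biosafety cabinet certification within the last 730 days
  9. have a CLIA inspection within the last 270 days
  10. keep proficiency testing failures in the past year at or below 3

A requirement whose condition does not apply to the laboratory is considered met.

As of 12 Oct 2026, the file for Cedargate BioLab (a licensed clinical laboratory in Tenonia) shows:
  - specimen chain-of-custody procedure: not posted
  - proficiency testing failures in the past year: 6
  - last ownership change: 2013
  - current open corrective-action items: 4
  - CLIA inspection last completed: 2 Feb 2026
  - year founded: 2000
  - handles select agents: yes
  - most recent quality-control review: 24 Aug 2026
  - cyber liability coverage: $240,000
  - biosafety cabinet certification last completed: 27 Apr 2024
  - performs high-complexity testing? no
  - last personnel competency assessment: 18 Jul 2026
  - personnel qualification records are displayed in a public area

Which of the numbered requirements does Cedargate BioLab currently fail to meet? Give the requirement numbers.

1. cyber liability coverage $240,000 < $250,000 → not met
2. personnel qualification records present → met
3. condition 'performs high-complexity testing' does not hold → requirement n/a → met
4. specimen chain-of-custody procedure absent → not met
5. personnel competency assessment 86 days ago vs limit 60 → not met
6. condition 'handles select agents' holds; open corrective-action items 4 ≤ 5 → met
7. quality-control review 49 days ago vs limit 45 → not met
8. biosafety cabinet certification 898 days ago vs limit 730 → not met
9. CLIA inspection 252 days ago vs limit 270 → met
10. proficiency testing failures in the past year 6 > 3 → not met
Not met: 1, 4, 5, 7, 8, 10

1, 4, 5, 7, 8, 10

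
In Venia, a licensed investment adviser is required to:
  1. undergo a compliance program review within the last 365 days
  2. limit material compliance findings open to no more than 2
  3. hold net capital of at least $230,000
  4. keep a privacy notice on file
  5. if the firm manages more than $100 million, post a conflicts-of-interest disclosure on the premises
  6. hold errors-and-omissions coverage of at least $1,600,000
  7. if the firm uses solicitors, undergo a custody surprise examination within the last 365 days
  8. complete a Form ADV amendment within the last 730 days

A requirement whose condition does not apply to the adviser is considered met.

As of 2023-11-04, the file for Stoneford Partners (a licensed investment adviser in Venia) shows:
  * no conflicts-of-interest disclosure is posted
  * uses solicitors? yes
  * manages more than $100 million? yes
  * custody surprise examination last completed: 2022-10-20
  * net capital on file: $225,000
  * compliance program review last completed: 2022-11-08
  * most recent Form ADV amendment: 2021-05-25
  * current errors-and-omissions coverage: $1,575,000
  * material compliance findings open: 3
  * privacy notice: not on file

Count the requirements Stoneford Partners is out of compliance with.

1. compliance program review 361 days ago vs limit 365 → met
2. material compliance findings open 3 > 2 → not met
3. net capital $225,000 < $230,000 → not met
4. privacy notice absent → not met
5. condition 'manages more than $100 million' holds; conflicts-of-interest disclosure absent → not met
6. errors-and-omissions coverage $1,575,000 < $1,600,000 → not met
7. condition 'uses solicitors' holds; custody surprise examination 380 days ago vs limit 365 → not met
8. Form ADV amendment 893 days ago vs limit 730 → not met
Not met: 7 of 8

7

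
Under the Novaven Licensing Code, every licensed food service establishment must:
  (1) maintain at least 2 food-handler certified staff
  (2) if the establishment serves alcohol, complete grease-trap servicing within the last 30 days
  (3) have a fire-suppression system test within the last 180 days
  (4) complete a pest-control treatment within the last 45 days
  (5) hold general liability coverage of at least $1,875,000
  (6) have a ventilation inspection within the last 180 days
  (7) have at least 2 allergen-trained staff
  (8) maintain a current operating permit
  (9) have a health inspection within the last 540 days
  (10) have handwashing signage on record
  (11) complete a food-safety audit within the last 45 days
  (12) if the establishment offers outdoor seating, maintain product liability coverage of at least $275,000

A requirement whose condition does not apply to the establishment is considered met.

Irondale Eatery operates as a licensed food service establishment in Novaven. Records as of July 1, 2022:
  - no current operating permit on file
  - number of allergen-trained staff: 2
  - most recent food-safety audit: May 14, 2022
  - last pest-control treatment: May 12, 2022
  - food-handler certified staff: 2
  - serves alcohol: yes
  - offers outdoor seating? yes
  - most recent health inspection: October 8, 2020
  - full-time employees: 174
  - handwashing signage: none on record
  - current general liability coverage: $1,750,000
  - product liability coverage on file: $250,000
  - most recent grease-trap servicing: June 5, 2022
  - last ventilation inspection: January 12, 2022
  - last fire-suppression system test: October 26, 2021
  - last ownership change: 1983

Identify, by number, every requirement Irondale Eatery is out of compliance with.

1. food-handler certified staff 2 ≥ 2 → met
2. condition 'serves alcohol' holds; grease-trap servicing 26 days ago vs limit 30 → met
3. fire-suppression system test 248 days ago vs limit 180 → not met
4. pest-control treatment 50 days ago vs limit 45 → not met
5. general liability coverage $1,750,000 < $1,875,000 → not met
6. ventilation inspection 170 days ago vs limit 180 → met
7. allergen-trained staff 2 ≥ 2 → met
8. current operating permit absent → not met
9. health inspection 631 days ago vs limit 540 → not met
10. handwashing signage absent → not met
11. food-safety audit 48 days ago vs limit 45 → not met
12. condition 'offers outdoor seating' holds; product liability coverage $250,000 < $275,000 → not met
Not met: 3, 4, 5, 8, 9, 10, 11, 12

3, 4, 5, 8, 9, 10, 11, 12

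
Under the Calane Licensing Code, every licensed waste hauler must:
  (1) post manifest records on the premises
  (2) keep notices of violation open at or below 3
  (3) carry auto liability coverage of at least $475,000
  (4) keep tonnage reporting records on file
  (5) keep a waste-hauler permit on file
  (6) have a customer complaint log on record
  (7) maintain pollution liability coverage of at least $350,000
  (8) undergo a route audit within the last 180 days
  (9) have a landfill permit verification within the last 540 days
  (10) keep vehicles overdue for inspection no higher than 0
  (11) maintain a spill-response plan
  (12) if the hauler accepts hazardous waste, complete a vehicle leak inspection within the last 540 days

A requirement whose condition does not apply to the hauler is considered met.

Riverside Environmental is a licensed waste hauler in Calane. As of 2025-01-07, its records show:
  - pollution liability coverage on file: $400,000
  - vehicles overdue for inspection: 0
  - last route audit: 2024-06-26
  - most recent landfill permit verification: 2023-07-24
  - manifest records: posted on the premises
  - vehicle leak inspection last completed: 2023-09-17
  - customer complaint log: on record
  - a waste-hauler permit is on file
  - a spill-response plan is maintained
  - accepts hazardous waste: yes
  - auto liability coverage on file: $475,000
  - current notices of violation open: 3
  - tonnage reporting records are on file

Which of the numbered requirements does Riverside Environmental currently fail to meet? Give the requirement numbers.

1. manifest records present → met
2. notices of violation open 3 ≤ 3 → met
3. auto liability coverage $475,000 ≥ $475,000 → met
4. tonnage reporting records present → met
5. waste-hauler permit present → met
6. customer complaint log present → met
7. pollution liability coverage $400,000 ≥ $350,000 → met
8. route audit 195 days ago vs limit 180 → not met
9. landfill permit verification 533 days ago vs limit 540 → met
10. vehicles overdue for inspection 0 ≤ 0 → met
11. spill-response plan present → met
12. condition 'accepts hazardous waste' holds; vehicle leak inspection 478 days ago vs limit 540 → met
Not met: 8

8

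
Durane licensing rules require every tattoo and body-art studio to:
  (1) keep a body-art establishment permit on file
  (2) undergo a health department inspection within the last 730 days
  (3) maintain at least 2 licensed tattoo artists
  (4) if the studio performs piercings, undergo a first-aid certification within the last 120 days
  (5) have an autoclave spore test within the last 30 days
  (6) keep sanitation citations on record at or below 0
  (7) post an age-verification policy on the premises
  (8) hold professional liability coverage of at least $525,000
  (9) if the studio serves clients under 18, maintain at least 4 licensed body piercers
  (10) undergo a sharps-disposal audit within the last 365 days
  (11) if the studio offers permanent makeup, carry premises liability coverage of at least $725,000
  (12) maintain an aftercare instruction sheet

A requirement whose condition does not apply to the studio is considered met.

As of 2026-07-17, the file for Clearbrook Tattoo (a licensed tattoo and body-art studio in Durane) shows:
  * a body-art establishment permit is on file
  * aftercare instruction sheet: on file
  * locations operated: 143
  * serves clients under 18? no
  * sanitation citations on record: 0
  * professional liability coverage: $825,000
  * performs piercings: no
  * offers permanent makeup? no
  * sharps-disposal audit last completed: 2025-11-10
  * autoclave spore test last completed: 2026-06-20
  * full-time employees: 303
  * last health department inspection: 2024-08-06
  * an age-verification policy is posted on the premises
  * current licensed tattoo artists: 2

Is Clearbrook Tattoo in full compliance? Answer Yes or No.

1. body-art establishment permit present → met
2. health department inspection 710 days ago vs limit 730 → met
3. licensed tattoo artists 2 ≥ 2 → met
4. condition 'performs piercings' does not hold → requirement n/a → met
5. autoclave spore test 27 days ago vs limit 30 → met
6. sanitation citations on record 0 ≤ 0 → met
7. age-verification policy present → met
8. professional liability coverage $825,000 ≥ $525,000 → met
9. condition 'serves clients under 18' does not hold → requirement n/a → met
10. sharps-disposal audit 249 days ago vs limit 365 → met
11. condition 'offers permanent makeup' does not hold → requirement n/a → met
12. aftercare instruction sheet present → met
All met.

Yes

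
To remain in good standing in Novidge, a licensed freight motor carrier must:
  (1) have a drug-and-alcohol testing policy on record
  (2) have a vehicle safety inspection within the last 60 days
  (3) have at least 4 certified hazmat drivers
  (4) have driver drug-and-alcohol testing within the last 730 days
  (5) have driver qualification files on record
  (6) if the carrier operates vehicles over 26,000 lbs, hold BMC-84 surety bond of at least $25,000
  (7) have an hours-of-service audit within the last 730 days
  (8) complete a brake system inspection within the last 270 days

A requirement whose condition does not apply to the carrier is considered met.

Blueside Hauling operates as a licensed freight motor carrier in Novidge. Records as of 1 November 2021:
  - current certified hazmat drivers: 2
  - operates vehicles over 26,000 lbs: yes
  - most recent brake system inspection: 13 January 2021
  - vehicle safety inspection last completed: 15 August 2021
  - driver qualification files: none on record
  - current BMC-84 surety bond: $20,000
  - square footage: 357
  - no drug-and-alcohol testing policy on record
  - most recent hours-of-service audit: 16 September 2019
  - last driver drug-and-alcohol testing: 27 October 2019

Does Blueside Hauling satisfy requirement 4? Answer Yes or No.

No

4. driver drug-and-alcohol testing 736 days ago vs limit 730 → not met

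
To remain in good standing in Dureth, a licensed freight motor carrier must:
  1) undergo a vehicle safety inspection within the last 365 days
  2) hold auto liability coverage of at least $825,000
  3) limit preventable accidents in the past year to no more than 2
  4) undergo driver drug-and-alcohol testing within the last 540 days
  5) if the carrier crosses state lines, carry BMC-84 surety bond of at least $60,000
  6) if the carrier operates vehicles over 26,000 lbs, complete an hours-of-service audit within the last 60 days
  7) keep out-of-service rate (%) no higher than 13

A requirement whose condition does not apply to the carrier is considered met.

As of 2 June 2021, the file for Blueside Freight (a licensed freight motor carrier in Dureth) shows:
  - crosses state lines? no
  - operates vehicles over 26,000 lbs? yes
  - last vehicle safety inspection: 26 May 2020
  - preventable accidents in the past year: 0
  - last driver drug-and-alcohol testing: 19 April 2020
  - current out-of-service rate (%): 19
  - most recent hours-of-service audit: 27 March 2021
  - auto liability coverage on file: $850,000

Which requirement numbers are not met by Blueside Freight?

1. vehicle safety inspection 372 days ago vs limit 365 → not met
2. auto liability coverage $850,000 ≥ $825,000 → met
3. preventable accidents in the past year 0 ≤ 2 → met
4. driver drug-and-alcohol testing 409 days ago vs limit 540 → met
5. condition 'crosses state lines' does not hold → requirement n/a → met
6. condition 'operates vehicles over 26,000 lbs' holds; hours-of-service audit 67 days ago vs limit 60 → not met
7. out-of-service rate (%) 19 > 13 → not met
Not met: 1, 6, 7

1, 6, 7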